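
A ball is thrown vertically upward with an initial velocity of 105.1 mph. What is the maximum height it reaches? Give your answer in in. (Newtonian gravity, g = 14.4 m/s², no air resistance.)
h_max = v₀²/(2g) (with unit conversion) = 3018.0 in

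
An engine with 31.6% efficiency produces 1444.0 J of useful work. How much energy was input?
W_in = W_out/η = 1444.0/0.316 = 4569.6 J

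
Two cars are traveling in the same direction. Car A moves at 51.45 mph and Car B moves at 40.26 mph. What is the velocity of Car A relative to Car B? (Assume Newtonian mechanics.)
v_rel = v_A - v_B = 51.45 - 40.26 = 11.19 mph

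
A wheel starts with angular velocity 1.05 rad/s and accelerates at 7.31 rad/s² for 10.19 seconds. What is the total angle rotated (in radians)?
θ = ω₀t + ½αt² = 1.05×10.19 + ½×7.31×10.19² = 390.22 rad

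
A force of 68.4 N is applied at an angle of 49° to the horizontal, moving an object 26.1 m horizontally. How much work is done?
W = Fd cosθ = 68.4×26.1×cos(49°) = 1171.2 J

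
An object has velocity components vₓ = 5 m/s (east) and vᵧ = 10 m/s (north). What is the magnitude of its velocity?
|v| = √(vₓ² + vᵧ²) = √(5² + 10²) = √(125) = 11.18 m/s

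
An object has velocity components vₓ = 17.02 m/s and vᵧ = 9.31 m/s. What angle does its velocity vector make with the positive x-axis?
θ = arctan(vᵧ/vₓ) = arctan(9.31/17.02) = 28.68°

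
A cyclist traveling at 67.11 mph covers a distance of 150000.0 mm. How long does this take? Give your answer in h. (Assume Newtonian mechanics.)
t = d/v (with unit conversion) = 0.001389 h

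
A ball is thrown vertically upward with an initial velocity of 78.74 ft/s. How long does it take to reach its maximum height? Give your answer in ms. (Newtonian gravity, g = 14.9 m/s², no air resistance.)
t_up = v₀/g (with unit conversion) = 1611.0 ms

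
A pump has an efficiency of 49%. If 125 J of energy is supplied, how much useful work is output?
W_out = η × W_in = 0.49 × 125 = 61.25 J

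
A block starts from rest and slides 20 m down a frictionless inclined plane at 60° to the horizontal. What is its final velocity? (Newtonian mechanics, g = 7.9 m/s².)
a = g sin(θ) = 7.9 × sin(60°) = 6.84 m/s²
v = √(2ad) = √(2 × 6.84 × 20) = 16.54 m/s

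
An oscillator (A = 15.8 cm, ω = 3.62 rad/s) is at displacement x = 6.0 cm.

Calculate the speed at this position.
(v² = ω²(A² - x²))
v = ω√(A² − x²) = 3.62×√(0.158² − 0.06²) = 0.5291 m/s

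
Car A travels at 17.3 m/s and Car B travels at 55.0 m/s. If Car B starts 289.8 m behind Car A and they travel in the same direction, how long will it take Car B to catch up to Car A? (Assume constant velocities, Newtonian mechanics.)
Relative speed: v_rel = 55.0 - 17.3 = 37.7 m/s
Time to catch: t = d₀/v_rel = 289.8/37.7 = 7.69 s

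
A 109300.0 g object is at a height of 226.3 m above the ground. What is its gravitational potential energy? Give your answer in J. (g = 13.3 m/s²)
PE = mgh = 109.3 kg × 13.3 m/s² × 226.3 m = 3.29e+05 J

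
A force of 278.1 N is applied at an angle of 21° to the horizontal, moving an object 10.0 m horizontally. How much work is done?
W = Fd cosθ = 278.1×10.0×cos(21°) = 2596.3 J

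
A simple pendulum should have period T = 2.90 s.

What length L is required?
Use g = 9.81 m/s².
T = 2π√(L/g) → L = g(T/2π)² = 9.81×(2.9/2π)² = 2.09 m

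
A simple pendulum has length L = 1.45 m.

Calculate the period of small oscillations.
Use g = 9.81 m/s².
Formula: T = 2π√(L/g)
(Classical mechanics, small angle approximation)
T = 2π√(L/g) = 2π√(1.45/9.81) = 2.416 s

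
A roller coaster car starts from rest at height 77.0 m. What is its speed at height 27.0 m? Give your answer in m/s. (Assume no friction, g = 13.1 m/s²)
mgh₁ = ½mv₂² + mgh₂ → v₂ = √(2g(h₁−h₂)) = √(2×13.1×(77−27)) = 36.19 m/s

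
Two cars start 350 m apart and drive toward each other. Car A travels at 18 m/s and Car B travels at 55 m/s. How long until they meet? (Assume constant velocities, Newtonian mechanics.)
Combined speed: v_combined = 18 + 55 = 73 m/s
Time to meet: t = d/73 = 350/73 = 4.79 s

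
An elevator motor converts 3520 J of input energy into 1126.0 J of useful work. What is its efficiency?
η = W_out/W_in = 1126.0/3520 = 0.3199 = 31.99%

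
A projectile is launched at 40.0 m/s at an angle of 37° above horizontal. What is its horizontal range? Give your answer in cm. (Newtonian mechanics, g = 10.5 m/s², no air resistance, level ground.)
R = v₀² sin(2θ) / g (with unit conversion) = 14650.0 cm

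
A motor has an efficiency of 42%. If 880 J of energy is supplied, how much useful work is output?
W_out = η × W_in = 0.42 × 880 = 369.6 J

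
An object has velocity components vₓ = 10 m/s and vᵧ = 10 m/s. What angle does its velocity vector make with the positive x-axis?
θ = arctan(vᵧ/vₓ) = arctan(10/10) = 45.0°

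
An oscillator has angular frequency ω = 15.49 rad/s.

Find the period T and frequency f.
T = 2π/ω = 2π/15.49 = 0.4056 s; f = ω/2π = 2.465 Hz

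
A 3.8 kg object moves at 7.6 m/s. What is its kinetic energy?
KE = ½mv² = ½×3.8×7.6² = 109.744 J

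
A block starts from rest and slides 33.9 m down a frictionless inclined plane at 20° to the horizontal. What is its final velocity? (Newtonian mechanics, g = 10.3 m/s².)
a = g sin(θ) = 10.3 × sin(20°) = 3.52 m/s²
v = √(2ad) = √(2 × 3.52 × 33.9) = 15.45 m/s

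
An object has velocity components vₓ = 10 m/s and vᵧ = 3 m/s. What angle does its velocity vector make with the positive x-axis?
θ = arctan(vᵧ/vₓ) = arctan(3/10) = 16.7°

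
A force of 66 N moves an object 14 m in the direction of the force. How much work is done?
W = Fd = 66×14 = 924.0 J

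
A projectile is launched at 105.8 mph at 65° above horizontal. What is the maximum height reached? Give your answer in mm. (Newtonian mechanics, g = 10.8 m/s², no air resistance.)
H = v₀²sin²(θ)/(2g) (with unit conversion) = 85070.0 mm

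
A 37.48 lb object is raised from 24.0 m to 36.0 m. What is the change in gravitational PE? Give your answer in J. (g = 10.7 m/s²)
ΔPE = mg(h₂ − h₁) = 17 kg × 10.7 m/s² × (36 − 24) m = 2183 J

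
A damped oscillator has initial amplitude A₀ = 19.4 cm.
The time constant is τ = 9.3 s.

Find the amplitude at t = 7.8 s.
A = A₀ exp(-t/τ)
A = A₀ exp(−t/τ) = 19.4×exp(−7.8/9.3) = 8.386 cm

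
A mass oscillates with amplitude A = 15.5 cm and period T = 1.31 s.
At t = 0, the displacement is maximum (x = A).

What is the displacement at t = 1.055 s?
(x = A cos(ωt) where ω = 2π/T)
ω = 2π/T = 2π/1.31 = 4.796 rad/s
x = A cos(ωt) = 15.5×cos(4.796×1.055) = 5.282 cm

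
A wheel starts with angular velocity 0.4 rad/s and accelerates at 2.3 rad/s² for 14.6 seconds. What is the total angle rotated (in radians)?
θ = ω₀t + ½αt² = 0.4×14.6 + ½×2.3×14.6² = 250.97 rad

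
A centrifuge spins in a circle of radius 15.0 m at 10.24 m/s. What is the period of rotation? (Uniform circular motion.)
T = 2πr/v = 2π×15.0/10.24 = 9.2 s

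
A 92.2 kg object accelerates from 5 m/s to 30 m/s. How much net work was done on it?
W_net = ΔKE = ½m(v₂² − v₁²) = ½×92.2×(30² − 5²) = 40337.5 J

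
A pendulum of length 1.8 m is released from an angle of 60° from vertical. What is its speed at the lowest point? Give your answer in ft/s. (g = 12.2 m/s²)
h = L(1 − cosθ) = 1.8×(1 − cos60°) = 0.9 m
v = √(2gh) = √(2×12.2×0.9) = 4.686 m/s = 15.37 ft/s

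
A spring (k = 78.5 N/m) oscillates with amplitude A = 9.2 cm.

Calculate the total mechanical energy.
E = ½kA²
E = ½kA² = ½×78.5×(0.092)² = 0.3322 J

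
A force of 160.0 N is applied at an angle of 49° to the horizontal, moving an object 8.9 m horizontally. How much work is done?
W = Fd cosθ = 160.0×8.9×cos(49°) = 934.23 J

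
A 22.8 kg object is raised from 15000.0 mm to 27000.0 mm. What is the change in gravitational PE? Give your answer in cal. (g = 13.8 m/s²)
ΔPE = mg(h₂ − h₁) = 22.8 kg × 13.8 m/s² × (27 − 15) m = 3776 J = 902.4 cal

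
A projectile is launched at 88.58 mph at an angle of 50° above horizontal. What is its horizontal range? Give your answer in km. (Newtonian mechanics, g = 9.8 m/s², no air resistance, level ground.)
R = v₀² sin(2θ) / g (with unit conversion) = 0.1576 km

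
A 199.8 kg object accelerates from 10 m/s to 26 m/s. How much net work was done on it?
W_net = ΔKE = ½m(v₂² − v₁²) = ½×199.8×(26² − 10²) = 57542.4 J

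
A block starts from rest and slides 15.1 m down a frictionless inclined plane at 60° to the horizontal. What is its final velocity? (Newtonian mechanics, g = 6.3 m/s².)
a = g sin(θ) = 6.3 × sin(60°) = 5.46 m/s²
v = √(2ad) = √(2 × 5.46 × 15.1) = 12.84 m/s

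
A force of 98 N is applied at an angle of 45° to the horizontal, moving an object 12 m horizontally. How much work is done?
W = Fd cosθ = 98×12×cos(45°) = 831.56 J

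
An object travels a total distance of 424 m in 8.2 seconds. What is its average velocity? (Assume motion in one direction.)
v_avg = Δd / Δt = 424 / 8.2 = 51.71 m/s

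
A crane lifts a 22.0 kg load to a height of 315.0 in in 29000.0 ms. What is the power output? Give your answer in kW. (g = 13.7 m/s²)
W = mgh = 22×13.7×8.001 = 2412 J
P = W/t = 2412/29 = 83.16 W = 0.08316 kW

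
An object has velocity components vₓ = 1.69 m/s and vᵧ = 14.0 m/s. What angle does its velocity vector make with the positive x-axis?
θ = arctan(vᵧ/vₓ) = arctan(14.0/1.69) = 83.12°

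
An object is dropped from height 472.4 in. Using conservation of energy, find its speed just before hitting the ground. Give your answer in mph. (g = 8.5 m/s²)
mgh = ½mv² → v = √(2gh) = √(2×8.5×12) = 14.28 m/s = 31.95 mph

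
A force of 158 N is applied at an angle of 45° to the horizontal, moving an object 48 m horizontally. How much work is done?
W = Fd cosθ = 158×48×cos(45°) = 5362.7 J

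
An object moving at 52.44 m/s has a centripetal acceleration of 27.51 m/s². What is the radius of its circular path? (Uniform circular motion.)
r = v²/a_c = 52.44²/27.51 = 99.96 m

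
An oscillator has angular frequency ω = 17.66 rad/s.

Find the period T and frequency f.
T = 2π/ω = 2π/17.66 = 0.3558 s; f = ω/2π = 2.811 Hz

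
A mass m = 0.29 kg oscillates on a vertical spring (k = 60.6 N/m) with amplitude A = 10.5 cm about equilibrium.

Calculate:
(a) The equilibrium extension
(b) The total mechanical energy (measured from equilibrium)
x_eq = mg/k = 0.29×9.81/60.6 = 0.04695 m = 4.695 cm
E = ½kA² = ½×60.6×(0.105)² = 0.3341 J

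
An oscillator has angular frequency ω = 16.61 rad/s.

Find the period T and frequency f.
T = 2π/ω = 2π/16.61 = 0.3783 s; f = ω/2π = 2.644 Hz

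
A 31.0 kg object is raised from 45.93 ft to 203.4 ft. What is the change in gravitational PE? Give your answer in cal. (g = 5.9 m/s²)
ΔPE = mg(h₂ − h₁) = 31 kg × 5.9 m/s² × (62 − 14) m = 8779 J = 2098.0 cal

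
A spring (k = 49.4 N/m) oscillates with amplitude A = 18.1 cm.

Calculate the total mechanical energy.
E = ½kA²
E = ½kA² = ½×49.4×(0.181)² = 0.8092 J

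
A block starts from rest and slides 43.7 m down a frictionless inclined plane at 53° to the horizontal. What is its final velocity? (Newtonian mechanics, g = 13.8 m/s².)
a = g sin(θ) = 13.8 × sin(53°) = 11.02 m/s²
v = √(2ad) = √(2 × 11.02 × 43.7) = 31.04 m/s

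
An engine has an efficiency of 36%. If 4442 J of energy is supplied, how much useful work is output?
W_out = η × W_in = 0.36 × 4442 = 1599.1 J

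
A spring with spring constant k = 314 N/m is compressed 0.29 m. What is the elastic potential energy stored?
PE = ½kx² = ½×314×0.29² = 13.2 J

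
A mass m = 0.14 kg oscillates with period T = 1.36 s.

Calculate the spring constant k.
T = 2π√(m/k) → k = m(2π/T)² = 0.14×(2π/1.36)² = 2.988 N/m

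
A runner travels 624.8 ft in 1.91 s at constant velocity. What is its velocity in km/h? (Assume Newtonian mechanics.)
v = d/t (with unit conversion) = 358.9 km/h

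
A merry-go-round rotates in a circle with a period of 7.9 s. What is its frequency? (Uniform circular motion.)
f = 1/T = 1/7.9 = 0.1266 Hz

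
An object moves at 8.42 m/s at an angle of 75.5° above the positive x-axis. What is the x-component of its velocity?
vₓ = v cos(θ) = 8.42 × cos(75.5°) = 2.11 m/s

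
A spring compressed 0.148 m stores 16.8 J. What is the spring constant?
PE = ½kx² → k = 2PE/x² = 2×16.8/0.148² = 1534.0 N/m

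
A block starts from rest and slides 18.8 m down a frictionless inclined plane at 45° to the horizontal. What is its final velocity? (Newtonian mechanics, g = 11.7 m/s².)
a = g sin(θ) = 11.7 × sin(45°) = 8.27 m/s²
v = √(2ad) = √(2 × 8.27 × 18.8) = 17.64 m/s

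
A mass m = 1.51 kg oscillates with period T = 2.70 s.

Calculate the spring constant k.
T = 2π√(m/k) → k = m(2π/T)² = 1.51×(2π/2.7)² = 8.177 N/m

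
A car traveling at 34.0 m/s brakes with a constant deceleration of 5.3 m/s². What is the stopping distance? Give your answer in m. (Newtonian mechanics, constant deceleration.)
d = v₀² / (2a) = 109.1 m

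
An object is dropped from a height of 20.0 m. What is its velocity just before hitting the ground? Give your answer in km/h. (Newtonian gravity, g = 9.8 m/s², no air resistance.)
v = √(2gh) (with unit conversion) = 71.28 km/h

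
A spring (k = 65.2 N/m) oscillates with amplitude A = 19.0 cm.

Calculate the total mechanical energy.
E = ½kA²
E = ½kA² = ½×65.2×(0.19)² = 1.177 J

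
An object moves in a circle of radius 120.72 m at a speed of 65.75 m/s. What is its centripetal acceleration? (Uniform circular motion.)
a_c = v²/r = 65.75²/120.72 = 4323.06/120.72 = 35.81 m/s²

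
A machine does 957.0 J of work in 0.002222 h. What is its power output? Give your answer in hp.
P = W/t = 957 J / 7.999 s = 119.6 W = 0.1604 hp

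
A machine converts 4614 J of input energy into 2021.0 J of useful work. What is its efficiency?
η = W_out/W_in = 2021.0/4614 = 0.438 = 43.8%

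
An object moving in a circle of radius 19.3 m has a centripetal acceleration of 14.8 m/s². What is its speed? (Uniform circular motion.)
v = √(a_c × r) = √(14.8 × 19.3) = 16.9 m/s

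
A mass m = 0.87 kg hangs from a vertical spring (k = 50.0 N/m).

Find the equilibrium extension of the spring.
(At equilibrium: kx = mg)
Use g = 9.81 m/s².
x_eq = mg/k = 0.87×9.81/50.0 = 0.1707 m = 17.07 cm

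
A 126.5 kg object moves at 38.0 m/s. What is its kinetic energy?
KE = ½mv² = ½×126.5×38.0² = 91333.0 J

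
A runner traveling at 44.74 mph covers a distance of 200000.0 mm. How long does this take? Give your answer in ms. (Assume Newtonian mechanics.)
t = d/v (with unit conversion) = 10000.0 ms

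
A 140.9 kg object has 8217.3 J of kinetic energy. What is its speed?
KE = ½mv² → v = √(2KE/m) = √(2×8217.3/140.9) = 10.8 m/s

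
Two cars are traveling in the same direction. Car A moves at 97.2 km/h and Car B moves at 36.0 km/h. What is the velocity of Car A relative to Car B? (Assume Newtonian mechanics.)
v_rel = v_A - v_B = 97.2 - 36.0 = 61.2 km/h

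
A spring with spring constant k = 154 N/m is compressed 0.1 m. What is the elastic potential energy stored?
PE = ½kx² = ½×154×0.1² = 0.77 J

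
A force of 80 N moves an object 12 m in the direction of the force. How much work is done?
W = Fd = 80×12 = 960.0 J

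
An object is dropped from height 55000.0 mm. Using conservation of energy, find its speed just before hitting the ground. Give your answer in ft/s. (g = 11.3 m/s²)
mgh = ½mv² → v = √(2gh) = √(2×11.3×55) = 35.26 m/s = 115.7 ft/s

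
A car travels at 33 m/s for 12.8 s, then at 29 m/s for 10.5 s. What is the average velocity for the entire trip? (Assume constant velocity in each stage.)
d₁ = v₁t₁ = 33 × 12.8 = 422.4 m
d₂ = v₂t₂ = 29 × 10.5 = 304.5 m
d_total = 726.9 m, t_total = 23.3 s
v_avg = d_total/t_total = 726.9/23.3 = 31.2 m/s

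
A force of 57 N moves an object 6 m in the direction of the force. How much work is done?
W = Fd = 57×6 = 342.0 J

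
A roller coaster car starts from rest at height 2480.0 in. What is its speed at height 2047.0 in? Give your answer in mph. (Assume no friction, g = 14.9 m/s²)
mgh₁ = ½mv₂² + mgh₂ → v₂ = √(2g(h₁−h₂)) = √(2×14.9×(62.99−51.99)) = 18.1 m/s = 40.5 mph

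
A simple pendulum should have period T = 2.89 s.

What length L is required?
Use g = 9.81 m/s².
T = 2π√(L/g) → L = g(T/2π)² = 9.81×(2.89/2π)² = 2.075 m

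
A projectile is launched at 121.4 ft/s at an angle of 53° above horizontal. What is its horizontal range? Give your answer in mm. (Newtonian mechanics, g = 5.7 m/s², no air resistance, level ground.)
R = v₀² sin(2θ) / g (with unit conversion) = 230900.0 mm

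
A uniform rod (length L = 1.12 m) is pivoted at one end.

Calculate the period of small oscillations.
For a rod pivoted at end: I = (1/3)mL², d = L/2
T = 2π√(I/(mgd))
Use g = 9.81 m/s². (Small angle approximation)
I/m = (1/3)L² = 0.4181 m²; d = L/2 = 0.56 m
T = 2π√(I/(mgd)) = 2π√(0.4181/(9.81×0.56)) = 1.733 s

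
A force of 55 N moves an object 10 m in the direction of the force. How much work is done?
W = Fd = 55×10 = 550.0 J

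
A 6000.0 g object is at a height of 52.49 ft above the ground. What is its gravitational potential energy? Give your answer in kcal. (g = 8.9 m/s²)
PE = mgh = 6 kg × 8.9 m/s² × 16 m = 854.3 J = 0.2042 kcal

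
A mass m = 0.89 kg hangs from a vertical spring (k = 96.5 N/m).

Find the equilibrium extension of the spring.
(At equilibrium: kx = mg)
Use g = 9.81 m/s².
x_eq = mg/k = 0.89×9.81/96.5 = 0.09048 m = 9.048 cm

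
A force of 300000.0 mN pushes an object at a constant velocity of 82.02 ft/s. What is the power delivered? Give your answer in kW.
P = Fv = 300 N × 25 m/s = 7500 W = 7.5 kW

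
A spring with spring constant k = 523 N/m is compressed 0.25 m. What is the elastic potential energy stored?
PE = ½kx² = ½×523×0.25² = 16.34 J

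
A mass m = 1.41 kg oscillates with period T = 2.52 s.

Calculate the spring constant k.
T = 2π√(m/k) → k = m(2π/T)² = 1.41×(2π/2.52)² = 8.766 N/m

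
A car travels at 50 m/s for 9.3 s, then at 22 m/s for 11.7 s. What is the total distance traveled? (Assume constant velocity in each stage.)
d₁ = v₁t₁ = 50 × 9.3 = 465 m
d₂ = v₂t₂ = 22 × 11.7 = 257.4 m
d_total = 465 + 257.4 = 722.4 m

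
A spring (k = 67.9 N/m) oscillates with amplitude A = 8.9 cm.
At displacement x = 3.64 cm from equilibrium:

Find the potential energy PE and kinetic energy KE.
E_total = ½kA² = ½×67.9×(0.089)² = 0.2689 J
PE = ½kx² = ½×67.9×(0.0364)² = 0.04498 J
KE = E_total − PE = 0.2239 J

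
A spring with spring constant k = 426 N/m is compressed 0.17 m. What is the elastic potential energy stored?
PE = ½kx² = ½×426×0.17² = 6.156 J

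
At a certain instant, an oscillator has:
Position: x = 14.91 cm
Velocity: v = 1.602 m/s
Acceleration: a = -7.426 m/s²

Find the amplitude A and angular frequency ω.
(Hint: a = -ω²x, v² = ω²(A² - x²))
a = −ω²x → ω = √(|a|/x) = √(7.426/0.1491) = 7.057 rad/s
v² = ω²(A² − x²) → A = √(x² + v²/ω²) = √(0.1491² + 1.602²/7.057²) = 0.2716 m = 27.16 cm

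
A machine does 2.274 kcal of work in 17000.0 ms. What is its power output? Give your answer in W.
P = W/t = 9514 J / 17 s = 559.7 W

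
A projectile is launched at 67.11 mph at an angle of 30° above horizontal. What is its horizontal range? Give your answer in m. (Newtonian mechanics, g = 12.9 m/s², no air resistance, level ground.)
R = v₀² sin(2θ) / g (with unit conversion) = 60.42 m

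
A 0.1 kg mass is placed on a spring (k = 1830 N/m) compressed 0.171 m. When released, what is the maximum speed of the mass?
½kx² = ½mv² → v = x√(k/m) = 0.171×√(1830/0.1) = 23.13 m/s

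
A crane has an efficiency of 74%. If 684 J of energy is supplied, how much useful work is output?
W_out = η × W_in = 0.74 × 684 = 506.16 J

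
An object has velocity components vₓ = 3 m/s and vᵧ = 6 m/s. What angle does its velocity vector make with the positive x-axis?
θ = arctan(vᵧ/vₓ) = arctan(6/3) = 63.43°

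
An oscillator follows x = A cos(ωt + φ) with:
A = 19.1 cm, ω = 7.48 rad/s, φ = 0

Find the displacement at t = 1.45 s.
x = A cos(ωt + φ) = 19.1×cos(7.48×1.45 + 0) = -2.846 cm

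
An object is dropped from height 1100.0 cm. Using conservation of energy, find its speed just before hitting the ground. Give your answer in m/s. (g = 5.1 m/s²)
mgh = ½mv² → v = √(2gh) = √(2×5.1×11) = 10.59 m/s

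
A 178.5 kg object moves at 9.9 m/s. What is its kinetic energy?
KE = ½mv² = ½×178.5×9.9² = 8747.392 J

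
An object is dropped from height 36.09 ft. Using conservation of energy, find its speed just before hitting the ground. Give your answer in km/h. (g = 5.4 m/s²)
mgh = ½mv² → v = √(2gh) = √(2×5.4×11) = 10.9 m/s = 39.24 km/h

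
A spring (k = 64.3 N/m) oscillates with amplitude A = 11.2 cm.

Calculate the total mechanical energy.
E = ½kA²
E = ½kA² = ½×64.3×(0.112)² = 0.4033 J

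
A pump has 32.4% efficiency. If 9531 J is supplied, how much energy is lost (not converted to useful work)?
W_out = η × W_in = 0.324×9531 = 3088.0 J
W_lost = W_in − W_out = 9531 − 3088.0 = 6443.0 J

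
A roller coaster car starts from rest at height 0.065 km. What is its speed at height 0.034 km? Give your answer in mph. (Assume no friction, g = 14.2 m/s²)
mgh₁ = ½mv₂² + mgh₂ → v₂ = √(2g(h₁−h₂)) = √(2×14.2×(65−34)) = 29.67 m/s = 66.37 mph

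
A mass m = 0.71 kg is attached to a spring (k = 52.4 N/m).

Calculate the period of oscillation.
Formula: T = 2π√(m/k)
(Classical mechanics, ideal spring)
T = 2π√(m/k) = 2π√(0.71/52.4) = 0.7314 s; f = 1/T = 1.367 Hz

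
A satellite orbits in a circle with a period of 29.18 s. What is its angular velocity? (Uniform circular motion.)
ω = 2π/T = 2π/29.18 = 0.2153 rad/s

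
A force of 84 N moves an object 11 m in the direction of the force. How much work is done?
W = Fd = 84×11 = 924.0 J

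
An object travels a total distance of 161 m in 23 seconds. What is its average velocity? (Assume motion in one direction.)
v_avg = Δd / Δt = 161 / 23 = 7.0 m/s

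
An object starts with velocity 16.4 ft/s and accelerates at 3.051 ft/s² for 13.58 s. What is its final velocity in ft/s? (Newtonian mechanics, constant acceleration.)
v = v₀ + at (with unit conversion) = 57.83 ft/s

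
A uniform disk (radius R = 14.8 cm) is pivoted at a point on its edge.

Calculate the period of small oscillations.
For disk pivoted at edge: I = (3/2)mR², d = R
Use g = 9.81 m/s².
I/m = (3/2)R² = 0.03286 m²; d = R = 0.148 m
T = 2π√((3/2)R²/(gR)) = 2π√(3R/(2g)) = 0.9452 s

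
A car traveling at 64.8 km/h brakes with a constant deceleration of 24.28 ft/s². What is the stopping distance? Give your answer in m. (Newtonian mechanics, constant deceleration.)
d = v₀² / (2a) (with unit conversion) = 21.89 m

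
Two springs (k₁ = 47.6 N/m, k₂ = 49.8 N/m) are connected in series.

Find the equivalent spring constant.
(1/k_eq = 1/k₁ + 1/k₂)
1/k_eq = 1/47.6 + 1/49.8 = 0.041089; k_eq = 24.34 N/m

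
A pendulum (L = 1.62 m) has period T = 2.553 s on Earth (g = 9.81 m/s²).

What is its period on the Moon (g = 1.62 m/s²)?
T = 2π√(L/g), so T_moon/T_earth = √(g_earth/g_moon)
T_moon = 2π√(1.62/1.62) = 6.283 s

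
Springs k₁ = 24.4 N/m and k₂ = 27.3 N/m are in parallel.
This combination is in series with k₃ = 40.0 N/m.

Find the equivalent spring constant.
k₁₂ = k₁ + k₂ = 51.7 N/m (parallel)
1/k_eq = 1/k₁₂ + 1/k₃ → k_eq = 22.55 N/m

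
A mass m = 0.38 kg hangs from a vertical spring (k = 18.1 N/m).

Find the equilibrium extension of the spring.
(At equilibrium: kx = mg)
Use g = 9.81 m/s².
x_eq = mg/k = 0.38×9.81/18.1 = 0.206 m = 20.6 cm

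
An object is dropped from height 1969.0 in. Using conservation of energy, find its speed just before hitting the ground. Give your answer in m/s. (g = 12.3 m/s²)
mgh = ½mv² → v = √(2gh) = √(2×12.3×50.01) = 35.08 m/s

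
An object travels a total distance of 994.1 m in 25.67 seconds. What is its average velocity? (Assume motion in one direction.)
v_avg = Δd / Δt = 994.1 / 25.67 = 38.73 m/s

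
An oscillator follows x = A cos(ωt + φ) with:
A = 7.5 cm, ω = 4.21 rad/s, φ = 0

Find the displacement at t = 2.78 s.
x = A cos(ωt + φ) = 7.5×cos(4.21×2.78 + 0) = 4.879 cm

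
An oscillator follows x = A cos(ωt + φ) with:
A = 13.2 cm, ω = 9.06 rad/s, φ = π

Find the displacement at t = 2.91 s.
x = A cos(ωt + φ) = 13.2×cos(9.06×2.91 + π) = -4.389 cm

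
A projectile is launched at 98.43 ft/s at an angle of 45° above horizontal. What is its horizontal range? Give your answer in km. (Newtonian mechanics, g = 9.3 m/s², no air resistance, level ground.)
R = v₀² sin(2θ) / g (with unit conversion) = 0.09678 km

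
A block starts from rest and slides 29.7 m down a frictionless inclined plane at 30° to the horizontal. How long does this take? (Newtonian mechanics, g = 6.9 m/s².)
a = g sin(θ) = 6.9 × sin(30°) = 3.45 m/s²
t = √(2d/a) = √(2 × 29.7 / 3.45) = 4.15 s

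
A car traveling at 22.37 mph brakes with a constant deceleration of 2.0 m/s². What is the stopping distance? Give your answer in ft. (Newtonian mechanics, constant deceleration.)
d = v₀² / (2a) (with unit conversion) = 82.03 ft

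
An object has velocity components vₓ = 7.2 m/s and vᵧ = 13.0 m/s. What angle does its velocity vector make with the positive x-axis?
θ = arctan(vᵧ/vₓ) = arctan(13.0/7.2) = 61.02°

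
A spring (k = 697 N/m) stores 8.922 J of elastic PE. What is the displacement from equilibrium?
PE = ½kx² → x = √(2PE/k) = √(2×8.922/697) = 0.16 m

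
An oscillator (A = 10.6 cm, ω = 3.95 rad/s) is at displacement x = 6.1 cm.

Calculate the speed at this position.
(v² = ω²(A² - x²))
v = ω√(A² − x²) = 3.95×√(0.106² − 0.061²) = 0.3424 m/s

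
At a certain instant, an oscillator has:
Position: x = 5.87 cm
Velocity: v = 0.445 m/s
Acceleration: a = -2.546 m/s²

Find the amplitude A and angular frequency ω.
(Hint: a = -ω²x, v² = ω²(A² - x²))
a = −ω²x → ω = √(|a|/x) = √(2.546/0.0587) = 6.586 rad/s
v² = ω²(A² − x²) → A = √(x² + v²/ω²) = √(0.0587² + 0.445²/6.586²) = 0.08951 m = 8.951 cm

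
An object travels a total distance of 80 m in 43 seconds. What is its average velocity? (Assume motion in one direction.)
v_avg = Δd / Δt = 80 / 43 = 1.86 m/s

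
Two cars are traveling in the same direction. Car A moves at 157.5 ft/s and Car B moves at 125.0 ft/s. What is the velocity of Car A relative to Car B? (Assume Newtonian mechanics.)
v_rel = v_A - v_B = 157.5 - 125.0 = 32.5 ft/s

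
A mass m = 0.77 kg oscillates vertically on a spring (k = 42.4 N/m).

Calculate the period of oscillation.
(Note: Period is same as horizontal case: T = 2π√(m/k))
T = 2π√(m/k) = 2π√(0.77/42.4) = 0.8467 s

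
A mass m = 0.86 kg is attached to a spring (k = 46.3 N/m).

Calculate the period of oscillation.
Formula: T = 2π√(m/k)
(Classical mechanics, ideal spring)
T = 2π√(m/k) = 2π√(0.86/46.3) = 0.8563 s; f = 1/T = 1.168 Hz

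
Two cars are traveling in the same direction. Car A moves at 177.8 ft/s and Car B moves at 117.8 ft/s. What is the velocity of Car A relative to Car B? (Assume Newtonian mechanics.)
v_rel = v_A - v_B = 177.8 - 117.8 = 60.0 ft/s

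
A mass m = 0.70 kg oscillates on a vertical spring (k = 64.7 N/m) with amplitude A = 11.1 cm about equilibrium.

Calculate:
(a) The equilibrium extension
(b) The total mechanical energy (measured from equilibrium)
x_eq = mg/k = 0.7×9.81/64.7 = 0.1061 m = 10.61 cm
E = ½kA² = ½×64.7×(0.111)² = 0.3986 J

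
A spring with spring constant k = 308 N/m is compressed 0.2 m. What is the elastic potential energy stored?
PE = ½kx² = ½×308×0.2² = 6.16 J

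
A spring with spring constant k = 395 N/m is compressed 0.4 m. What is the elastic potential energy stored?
PE = ½kx² = ½×395×0.4² = 31.6 J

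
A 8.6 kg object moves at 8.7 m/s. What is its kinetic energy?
KE = ½mv² = ½×8.6×8.7² = 325.467 J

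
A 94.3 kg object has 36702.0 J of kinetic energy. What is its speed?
KE = ½mv² → v = √(2KE/m) = √(2×36702.0/94.3) = 27.9 m/s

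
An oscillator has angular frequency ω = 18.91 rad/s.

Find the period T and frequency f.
T = 2π/ω = 2π/18.91 = 0.3323 s; f = ω/2π = 3.01 Hz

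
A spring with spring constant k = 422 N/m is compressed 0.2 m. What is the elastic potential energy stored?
PE = ½kx² = ½×422×0.2² = 8.44 J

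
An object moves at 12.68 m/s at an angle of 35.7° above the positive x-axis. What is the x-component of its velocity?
vₓ = v cos(θ) = 12.68 × cos(35.7°) = 10.3 m/s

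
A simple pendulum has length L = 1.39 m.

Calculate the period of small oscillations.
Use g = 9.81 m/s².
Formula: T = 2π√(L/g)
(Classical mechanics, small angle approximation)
T = 2π√(L/g) = 2π√(1.39/9.81) = 2.365 s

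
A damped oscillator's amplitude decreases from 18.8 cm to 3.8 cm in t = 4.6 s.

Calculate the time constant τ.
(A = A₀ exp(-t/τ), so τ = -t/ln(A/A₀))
A/A₀ = 3.8/18.8 = 0.2021; ln(A/A₀) = -1.599
τ = −t/ln(A/A₀) = −4.6/-1.599 = 2.877 s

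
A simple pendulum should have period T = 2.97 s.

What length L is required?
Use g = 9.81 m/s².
T = 2π√(L/g) → L = g(T/2π)² = 9.81×(2.97/2π)² = 2.192 m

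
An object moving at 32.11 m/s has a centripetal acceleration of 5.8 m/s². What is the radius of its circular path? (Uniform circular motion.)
r = v²/a_c = 32.11²/5.8 = 177.77 m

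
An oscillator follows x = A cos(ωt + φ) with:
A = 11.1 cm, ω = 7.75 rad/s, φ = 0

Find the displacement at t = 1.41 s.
x = A cos(ωt + φ) = 11.1×cos(7.75×1.41 + 0) = -0.755 cm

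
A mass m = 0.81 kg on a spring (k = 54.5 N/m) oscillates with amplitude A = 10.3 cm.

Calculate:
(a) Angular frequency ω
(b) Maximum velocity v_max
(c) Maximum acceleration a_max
ω = √(k/m) = √(54.5/0.81) = 8.203 rad/s
v_max = ωA = 8.203×0.103 = 0.8449 m/s
a_max = ω²A = 8.203²×0.103 = 6.93 m/s²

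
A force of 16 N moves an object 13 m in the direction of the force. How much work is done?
W = Fd = 16×13 = 208.0 J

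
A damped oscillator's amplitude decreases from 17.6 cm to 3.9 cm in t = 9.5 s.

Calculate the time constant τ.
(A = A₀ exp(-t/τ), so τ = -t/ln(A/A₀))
A/A₀ = 3.9/17.6 = 0.2216; ln(A/A₀) = -1.507
τ = −t/ln(A/A₀) = −9.5/-1.507 = 6.304 s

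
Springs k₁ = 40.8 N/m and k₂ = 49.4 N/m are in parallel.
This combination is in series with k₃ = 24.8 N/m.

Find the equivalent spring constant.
k₁₂ = k₁ + k₂ = 90.2 N/m (parallel)
1/k_eq = 1/k₁₂ + 1/k₃ → k_eq = 19.45 N/m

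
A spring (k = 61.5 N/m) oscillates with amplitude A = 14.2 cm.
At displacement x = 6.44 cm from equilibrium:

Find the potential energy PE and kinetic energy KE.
E_total = ½kA² = ½×61.5×(0.142)² = 0.62 J
PE = ½kx² = ½×61.5×(0.0644)² = 0.1275 J
KE = E_total − PE = 0.4925 J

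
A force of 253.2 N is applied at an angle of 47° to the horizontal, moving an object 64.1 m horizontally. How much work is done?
W = Fd cosθ = 253.2×64.1×cos(47°) = 11069.0 J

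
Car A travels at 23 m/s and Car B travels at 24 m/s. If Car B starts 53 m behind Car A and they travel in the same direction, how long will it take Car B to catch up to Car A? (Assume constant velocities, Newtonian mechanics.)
Relative speed: v_rel = 24 - 23 = 1 m/s
Time to catch: t = d₀/v_rel = 53/1 = 53.0 s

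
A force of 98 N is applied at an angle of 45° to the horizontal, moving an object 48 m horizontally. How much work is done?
W = Fd cosθ = 98×48×cos(45°) = 3326.2 J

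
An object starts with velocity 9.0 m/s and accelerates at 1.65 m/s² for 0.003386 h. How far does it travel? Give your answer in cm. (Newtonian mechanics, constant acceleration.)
d = v₀t + ½at² (with unit conversion) = 23230.0 cm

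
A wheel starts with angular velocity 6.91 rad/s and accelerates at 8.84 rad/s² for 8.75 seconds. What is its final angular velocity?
ω = ω₀ + αt = 6.91 + 8.84 × 8.75 = 84.26 rad/s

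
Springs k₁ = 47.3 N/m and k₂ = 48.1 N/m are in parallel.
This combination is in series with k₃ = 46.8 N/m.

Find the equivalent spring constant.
k₁₂ = k₁ + k₂ = 95.4 N/m (parallel)
1/k_eq = 1/k₁₂ + 1/k₃ → k_eq = 31.4 N/m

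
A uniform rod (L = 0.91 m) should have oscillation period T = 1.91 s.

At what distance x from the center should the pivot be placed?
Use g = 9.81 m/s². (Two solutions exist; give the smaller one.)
T = 2π√((L²/12 + x²)/(gx)). Let c = T²g/(4π²) = 0.9065.
x² − cx + L²/12 = 0 → x = (c − √(c² − L²/3))/2 = 0.08389 m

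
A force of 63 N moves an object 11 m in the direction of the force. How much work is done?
W = Fd = 63×11 = 693.0 J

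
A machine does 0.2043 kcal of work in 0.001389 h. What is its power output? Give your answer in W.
P = W/t = 854.8 J / 5 s = 170.9 W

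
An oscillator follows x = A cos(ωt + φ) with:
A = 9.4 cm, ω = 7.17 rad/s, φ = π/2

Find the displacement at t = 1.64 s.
x = A cos(ωt + φ) = 9.4×cos(7.17×1.64 + π/2) = 6.793 cm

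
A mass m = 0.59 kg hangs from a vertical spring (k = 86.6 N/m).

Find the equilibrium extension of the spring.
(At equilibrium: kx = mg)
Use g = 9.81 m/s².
x_eq = mg/k = 0.59×9.81/86.6 = 0.06683 m = 6.683 cm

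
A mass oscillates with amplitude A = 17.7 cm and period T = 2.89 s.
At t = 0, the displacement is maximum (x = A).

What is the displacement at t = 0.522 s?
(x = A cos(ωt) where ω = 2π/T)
ω = 2π/T = 2π/2.89 = 2.174 rad/s
x = A cos(ωt) = 17.7×cos(2.174×0.522) = 7.474 cm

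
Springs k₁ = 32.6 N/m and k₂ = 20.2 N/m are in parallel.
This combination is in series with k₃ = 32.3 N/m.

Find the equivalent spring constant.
k₁₂ = k₁ + k₂ = 52.8 N/m (parallel)
1/k_eq = 1/k₁₂ + 1/k₃ → k_eq = 20.04 N/m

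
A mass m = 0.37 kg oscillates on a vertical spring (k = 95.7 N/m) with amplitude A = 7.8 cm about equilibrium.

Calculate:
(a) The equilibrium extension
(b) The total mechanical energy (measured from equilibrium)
x_eq = mg/k = 0.37×9.81/95.7 = 0.03793 m = 3.793 cm
E = ½kA² = ½×95.7×(0.078)² = 0.2911 J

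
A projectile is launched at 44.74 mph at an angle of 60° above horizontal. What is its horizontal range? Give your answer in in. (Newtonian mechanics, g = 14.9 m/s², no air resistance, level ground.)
R = v₀² sin(2θ) / g (with unit conversion) = 915.4 in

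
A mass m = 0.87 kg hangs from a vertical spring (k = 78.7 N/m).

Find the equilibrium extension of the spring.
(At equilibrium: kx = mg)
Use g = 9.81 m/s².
x_eq = mg/k = 0.87×9.81/78.7 = 0.1084 m = 10.84 cm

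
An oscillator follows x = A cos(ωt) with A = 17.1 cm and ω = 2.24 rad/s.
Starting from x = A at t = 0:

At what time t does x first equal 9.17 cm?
cos(ωt) = x/A = 9.17/17.1 = 0.5363
ωt = arccos(0.5363) = 1.005 rad
t = 1.005/2.24 = 0.4486 s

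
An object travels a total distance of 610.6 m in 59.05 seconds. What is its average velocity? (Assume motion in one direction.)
v_avg = Δd / Δt = 610.6 / 59.05 = 10.34 m/s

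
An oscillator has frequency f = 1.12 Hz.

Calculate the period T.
T = 1/f = 1/1.12 = 0.8929 s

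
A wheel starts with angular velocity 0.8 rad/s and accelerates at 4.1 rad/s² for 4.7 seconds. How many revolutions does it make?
θ = ω₀t + ½αt² = 0.8×4.7 + ½×4.1×4.7² = 49.04 rad
Revolutions = θ/(2π) = 49.04/(2π) = 7.81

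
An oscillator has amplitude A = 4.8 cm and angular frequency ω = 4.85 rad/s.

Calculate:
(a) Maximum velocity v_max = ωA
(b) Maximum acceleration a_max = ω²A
v_max = ωA = 4.85×0.048 = 0.2328 m/s
a_max = ω²A = 4.85²×0.048 = 1.129 m/s²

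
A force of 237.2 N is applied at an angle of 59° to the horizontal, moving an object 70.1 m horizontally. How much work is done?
W = Fd cosθ = 237.2×70.1×cos(59°) = 8563.9 J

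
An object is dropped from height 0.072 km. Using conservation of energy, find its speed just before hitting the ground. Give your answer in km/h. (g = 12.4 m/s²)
mgh = ½mv² → v = √(2gh) = √(2×12.4×72) = 42.26 m/s = 152.1 km/h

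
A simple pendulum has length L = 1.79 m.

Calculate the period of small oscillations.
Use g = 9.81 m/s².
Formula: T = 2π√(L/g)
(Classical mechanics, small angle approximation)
T = 2π√(L/g) = 2π√(1.79/9.81) = 2.684 s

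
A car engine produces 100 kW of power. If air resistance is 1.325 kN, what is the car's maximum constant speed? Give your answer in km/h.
P = Fv → v = P/F = 100000 W / 1325 N = 75.47 m/s = 271.7 km/h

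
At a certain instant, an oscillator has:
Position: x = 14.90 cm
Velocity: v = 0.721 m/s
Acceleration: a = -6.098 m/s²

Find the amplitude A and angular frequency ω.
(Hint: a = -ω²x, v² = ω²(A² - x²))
a = −ω²x → ω = √(|a|/x) = √(6.098/0.149) = 6.397 rad/s
v² = ω²(A² − x²) → A = √(x² + v²/ω²) = √(0.149² + 0.721²/6.397²) = 0.1868 m = 18.68 cm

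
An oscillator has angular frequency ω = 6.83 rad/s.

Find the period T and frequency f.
T = 2π/ω = 2π/6.83 = 0.9199 s; f = ω/2π = 1.087 Hz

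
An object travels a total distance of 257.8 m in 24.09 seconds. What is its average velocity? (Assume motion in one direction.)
v_avg = Δd / Δt = 257.8 / 24.09 = 10.7 m/s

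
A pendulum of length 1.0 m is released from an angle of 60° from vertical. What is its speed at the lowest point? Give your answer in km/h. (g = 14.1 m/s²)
h = L(1 − cosθ) = 1.0×(1 − cos60°) = 0.5 m
v = √(2gh) = √(2×14.1×0.5) = 3.755 m/s = 13.52 km/h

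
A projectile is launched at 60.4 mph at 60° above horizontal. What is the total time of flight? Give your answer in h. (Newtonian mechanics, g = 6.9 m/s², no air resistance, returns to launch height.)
T = 2v₀sin(θ)/g (with unit conversion) = 0.001883 h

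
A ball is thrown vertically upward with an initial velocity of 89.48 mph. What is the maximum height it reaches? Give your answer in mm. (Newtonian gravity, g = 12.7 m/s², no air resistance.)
h_max = v₀²/(2g) (with unit conversion) = 63000.0 mm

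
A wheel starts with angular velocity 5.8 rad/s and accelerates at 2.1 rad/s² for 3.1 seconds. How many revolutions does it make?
θ = ω₀t + ½αt² = 5.8×3.1 + ½×2.1×3.1² = 28.07 rad
Revolutions = θ/(2π) = 28.07/(2π) = 4.47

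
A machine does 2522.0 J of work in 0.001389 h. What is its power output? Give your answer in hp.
P = W/t = 2522 J / 5 s = 504.4 W = 0.6764 hp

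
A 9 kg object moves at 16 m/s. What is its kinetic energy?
KE = ½mv² = ½×9×16² = 1152.0 J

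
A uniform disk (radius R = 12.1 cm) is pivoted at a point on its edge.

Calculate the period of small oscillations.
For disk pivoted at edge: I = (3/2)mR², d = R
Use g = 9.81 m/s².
I/m = (3/2)R² = 0.02196 m²; d = R = 0.121 m
T = 2π√((3/2)R²/(gR)) = 2π√(3R/(2g)) = 0.8546 s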